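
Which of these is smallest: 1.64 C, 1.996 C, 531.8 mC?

531.8 mC

1.64 C = 1.64 C
1.996 C = 1.996 C
531.8 mC = 0.5318 C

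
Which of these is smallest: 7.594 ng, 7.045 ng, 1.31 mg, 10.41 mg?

7.045 ng

7.594 ng = 0.000000007594 g
7.045 ng = 0.000000007045 g
1.31 mg = 0.00131 g
10.41 mg = 0.01041 g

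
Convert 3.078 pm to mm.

pico = 10⁻¹², milli = 10⁻³; factor is 10⁻⁹.
3.078 × 10⁻⁹ = 0.000000003078

0.000000003078 mm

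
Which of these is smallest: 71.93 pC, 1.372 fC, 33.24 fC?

71.93 pC = 0.00000000007193 C
1.372 fC = 0.000000000000001372 C
33.24 fC = 0.00000000000003324 C

1.372 fC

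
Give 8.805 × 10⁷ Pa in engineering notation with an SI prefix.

88.05 MPa

= 88.05 × 10⁶ Pa; 10⁶ is mega.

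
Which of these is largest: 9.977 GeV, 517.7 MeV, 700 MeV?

9.977 GeV

9.977 GeV = 9977000000 eV
517.7 MeV = 517700000 eV
700 MeV = 700000000 eV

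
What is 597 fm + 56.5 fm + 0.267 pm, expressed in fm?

In fm:
  597 fm → 597
  56.5 fm → 56.5
  0.267 pm = 0.267 × 10³ fm = 267
Sum: 597 + 56.5 + 267 = 920.5

920.5 fm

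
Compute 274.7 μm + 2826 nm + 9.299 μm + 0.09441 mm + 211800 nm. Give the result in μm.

In μm:
  274.7 μm → 274.7
  2826 nm = 2826e-3 μm = 2.826
  9.299 μm → 9.299
  0.09441 mm = 0.09441e3 μm = 94.41
  211800 nm = 211800e-3 μm = 211.8
Sum: 274.7 + 2.826 + 9.299 + 94.41 + 211.8 = 593.035

593.035 μm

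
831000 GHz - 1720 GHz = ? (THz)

In THz:
  831000 GHz = 831000 × 10^-3 THz = 831
  1720 GHz = 1720 × 10^-3 THz = 1.72
Difference: 831 - 1.72 = 829.28

829.28 THz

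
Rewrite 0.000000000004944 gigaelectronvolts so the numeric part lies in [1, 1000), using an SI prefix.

4.944 millielectronvolts

= 4.944 × 10^-3 electronvolts; 10^-3 is milli.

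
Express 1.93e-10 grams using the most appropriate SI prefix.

193 picograms

= 193e-12 grams; 1e-12 is pico.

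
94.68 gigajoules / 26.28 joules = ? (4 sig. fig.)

(94.68 × 10^9) / (26.28) = 3.6027 × 10^9

3603000000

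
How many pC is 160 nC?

160000 pC

nano = 1e-9, pico = 1e-12; factor is 1e3.
160 × 1e3 = 160000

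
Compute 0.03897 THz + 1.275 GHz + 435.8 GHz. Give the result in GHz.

In GHz:
  0.03897 THz = 0.03897e3 GHz = 38.97
  1.275 GHz → 1.275
  435.8 GHz → 435.8
Sum: 38.97 + 1.275 + 435.8 = 476.045

476.045 GHz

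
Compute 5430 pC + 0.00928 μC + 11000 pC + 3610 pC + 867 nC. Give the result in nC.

896.32 nC

In nC:
  5430 pC = 5430 × 10^-3 nC = 5.43
  0.00928 μC = 0.00928 × 10^3 nC = 9.28
  11000 pC = 11000 × 10^-3 nC = 11
  3610 pC = 3610 × 10^-3 nC = 3.61
  867 nC → 867
Sum: 5.43 + 9.28 + 11 + 3.61 + 867 = 896.32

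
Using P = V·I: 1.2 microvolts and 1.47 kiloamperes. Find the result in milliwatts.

1.2 × 10^-6 × 1.47 × 10^3 = 1.764 × 10^-3 W

1.764 milliwatts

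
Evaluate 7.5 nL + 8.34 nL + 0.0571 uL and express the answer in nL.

72.94 nL

In nL:
  7.5 nL → 7.5
  8.34 nL → 8.34
  0.0571 uL = 0.0571e3 nL = 57.1
Sum: 7.5 + 8.34 + 57.1 = 72.94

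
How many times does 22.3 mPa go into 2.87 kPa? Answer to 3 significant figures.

(2.87 × 10^3) / (22.3 × 10^-3) = 0.1287 × 10^6

129000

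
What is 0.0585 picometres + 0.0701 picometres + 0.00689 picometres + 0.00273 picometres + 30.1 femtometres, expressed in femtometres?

168.32 femtometres

In femtometres:
  0.0585 picometres = 0.0585 × 10³ femtometres = 58.5
  0.0701 picometres = 0.0701 × 10³ femtometres = 70.1
  0.00689 picometres = 0.00689 × 10³ femtometres = 6.89
  0.00273 picometres = 0.00273 × 10³ femtometres = 2.73
  30.1 femtometres → 30.1
Sum: 58.5 + 70.1 + 6.89 + 2.73 + 30.1 = 168.32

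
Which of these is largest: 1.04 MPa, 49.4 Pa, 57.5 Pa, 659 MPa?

1.04 MPa = 1040000 Pa
49.4 Pa = 49.4 Pa
57.5 Pa = 57.5 Pa
659 MPa = 659000000 Pa

659 MPa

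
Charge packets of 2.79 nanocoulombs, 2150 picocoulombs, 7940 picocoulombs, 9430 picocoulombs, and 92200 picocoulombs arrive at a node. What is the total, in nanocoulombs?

114.51 nanocoulombs

In nanocoulombs:
  2.79 nanocoulombs → 2.79
  2150 picocoulombs = 2150e-3 nanocoulombs = 2.15
  7940 picocoulombs = 7940e-3 nanocoulombs = 7.94
  9430 picocoulombs = 9430e-3 nanocoulombs = 9.43
  92200 picocoulombs = 92200e-3 nanocoulombs = 92.2
Sum: 2.79 + 2.15 + 7.94 + 9.43 + 92.2 = 114.51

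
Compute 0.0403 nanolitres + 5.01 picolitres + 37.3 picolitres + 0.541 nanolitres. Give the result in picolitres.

In picolitres:
  0.0403 nanolitres = 0.0403 × 10³ picolitres = 40.3
  5.01 picolitres → 5.01
  37.3 picolitres → 37.3
  0.541 nanolitres = 0.541 × 10³ picolitres = 541
Sum: 40.3 + 5.01 + 37.3 + 541 = 623.61

623.61 picolitres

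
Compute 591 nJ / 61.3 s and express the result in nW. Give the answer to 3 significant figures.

9.64 nW

(591 × 10^-9) / (61.3) = 9.6411 × 10^-9 W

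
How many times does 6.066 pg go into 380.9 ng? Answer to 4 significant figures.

62790

(380.9 × 10⁻⁹) / (6.066 × 10⁻¹²) = 62.793 × 10³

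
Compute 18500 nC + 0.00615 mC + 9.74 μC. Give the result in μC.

34.39 μC

In μC:
  18500 nC = 18500e-3 μC = 18.5
  0.00615 mC = 0.00615e3 μC = 6.15
  9.74 μC → 9.74
Sum: 18.5 + 6.15 + 9.74 = 34.39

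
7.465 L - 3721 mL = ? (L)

3.744 L

In L:
  7.465 L → 7.465
  3721 mL = 3721e-3 L = 3.721
Difference: 7.465 - 3.721 = 3.744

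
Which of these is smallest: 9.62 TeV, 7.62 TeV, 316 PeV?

9.62 TeV = 9620000000000 eV
7.62 TeV = 7620000000000 eV
316 PeV = 316000000000000000 eV

7.62 TeV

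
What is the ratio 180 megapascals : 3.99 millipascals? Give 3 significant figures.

(180 × 10⁶) / (3.99 × 10⁻³) = 45.11 × 10⁹

45100000000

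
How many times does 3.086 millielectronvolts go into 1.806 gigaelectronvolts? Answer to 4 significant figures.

(1.806e9) / (3.086e-3) = 0.58522e12

585200000000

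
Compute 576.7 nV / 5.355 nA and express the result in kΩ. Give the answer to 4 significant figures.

0.1077 kΩ

(576.7 × 10^-9) / (5.355 × 10^-9) = 107.694 Ω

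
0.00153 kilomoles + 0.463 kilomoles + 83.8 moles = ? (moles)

In moles:
  0.00153 kilomoles = 0.00153 × 10³ moles = 1.53
  0.463 kilomoles = 0.463 × 10³ moles = 463
  83.8 moles → 83.8
Sum: 1.53 + 463 + 83.8 = 548.33

548.33 moles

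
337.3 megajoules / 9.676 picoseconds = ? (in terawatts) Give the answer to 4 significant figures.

34860000 terawatts

(337.3 × 10^6) / (9.676 × 10^-12) = 34.8594 × 10^18 W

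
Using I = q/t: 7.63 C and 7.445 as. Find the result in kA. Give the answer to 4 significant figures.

1025000000000000 kA

(7.63) / (7.445e-18) = 1.02485e18 A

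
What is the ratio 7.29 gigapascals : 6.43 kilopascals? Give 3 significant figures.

1130000

(7.29e9) / (6.43e3) = 1.134e6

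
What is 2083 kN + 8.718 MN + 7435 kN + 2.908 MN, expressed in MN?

In MN:
  2083 kN = 2083 × 10⁻³ MN = 2.083
  8.718 MN → 8.718
  7435 kN = 7435 × 10⁻³ MN = 7.435
  2.908 MN → 2.908
Sum: 2.083 + 8.718 + 7.435 + 2.908 = 21.144

21.144 MN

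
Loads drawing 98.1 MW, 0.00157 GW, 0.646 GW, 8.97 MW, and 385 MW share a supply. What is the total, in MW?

In MW:
  98.1 MW → 98.1
  0.00157 GW = 0.00157 × 10^3 MW = 1.57
  0.646 GW = 0.646 × 10^3 MW = 646
  8.97 MW → 8.97
  385 MW → 385
Sum: 98.1 + 1.57 + 646 + 8.97 + 385 = 1139.64

1139.64 MW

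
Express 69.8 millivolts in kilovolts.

milli = 1e-3, kilo = 1e3; factor is 1e-6.
69.8 × 1e-6 = 0.0000698

0.0000698 kilovolts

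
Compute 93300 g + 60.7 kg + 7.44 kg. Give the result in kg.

161.44 kg

In kg:
  93300 g = 93300e-3 kg = 93.3
  60.7 kg → 60.7
  7.44 kg → 7.44
Sum: 93.3 + 60.7 + 7.44 = 161.44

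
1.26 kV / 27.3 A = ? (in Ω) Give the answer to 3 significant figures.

46.2 Ω

(1.26e3) / (27.3) = 0.046154e3 Ω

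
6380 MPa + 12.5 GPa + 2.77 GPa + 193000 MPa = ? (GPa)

214.65 GPa

In GPa:
  6380 MPa = 6380e-3 GPa = 6.38
  12.5 GPa → 12.5
  2.77 GPa → 2.77
  193000 MPa = 193000e-3 GPa = 193
Sum: 6.38 + 12.5 + 2.77 + 193 = 214.65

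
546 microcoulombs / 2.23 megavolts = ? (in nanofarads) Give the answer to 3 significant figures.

0.245 nanofarads

(546 × 10^-6) / (2.23 × 10^6) = 244.84 × 10^-12 F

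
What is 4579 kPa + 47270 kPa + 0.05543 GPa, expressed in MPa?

In MPa:
  4579 kPa = 4579e-3 MPa = 4.579
  47270 kPa = 47270e-3 MPa = 47.27
  0.05543 GPa = 0.05543e3 MPa = 55.43
Sum: 4.579 + 47.27 + 55.43 = 107.279

107.279 MPa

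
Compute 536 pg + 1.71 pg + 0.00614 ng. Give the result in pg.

543.85 pg

In pg:
  536 pg → 536
  1.71 pg → 1.71
  0.00614 ng = 0.00614e3 pg = 6.14
Sum: 536 + 1.71 + 6.14 = 543.85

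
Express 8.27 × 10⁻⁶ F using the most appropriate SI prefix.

= 8.27 × 10⁻⁶ F; 10⁻⁶ is micro.

8.27 uF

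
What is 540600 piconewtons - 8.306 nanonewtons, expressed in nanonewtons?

532.294 nanonewtons

In nanonewtons:
  540600 piconewtons = 540600 × 10^-3 nanonewtons = 540.6
  8.306 nanonewtons → 8.306
Difference: 540.6 - 8.306 = 532.294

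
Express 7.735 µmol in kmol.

micro = 1e-6, kilo = 1e3; factor is 1e-9.
7.735 × 1e-9 = 0.000000007735

0.000000007735 kmol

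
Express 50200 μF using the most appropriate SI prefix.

50.2 mF

= 50.2 × 10⁻³ F; 10⁻³ is milli.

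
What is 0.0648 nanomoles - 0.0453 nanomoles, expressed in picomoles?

In picomoles:
  0.0648 nanomoles = 0.0648e3 picomoles = 64.8
  0.0453 nanomoles = 0.0453e3 picomoles = 45.3
Difference: 64.8 - 45.3 = 19.5

19.5 picomoles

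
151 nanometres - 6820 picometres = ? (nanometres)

In nanometres:
  151 nanometres → 151
  6820 picometres = 6820e-3 nanometres = 6.82
Difference: 151 - 6.82 = 144.18

144.18 nanometres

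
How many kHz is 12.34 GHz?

12340000 kHz

giga = 10⁹, kilo = 10³; factor is 10⁶.
12.34 × 10⁶ = 12340000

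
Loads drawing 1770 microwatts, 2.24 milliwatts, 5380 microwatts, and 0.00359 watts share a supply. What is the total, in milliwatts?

12.98 milliwatts

In milliwatts:
  1770 microwatts = 1770 × 10⁻³ milliwatts = 1.77
  2.24 milliwatts → 2.24
  5380 microwatts = 5380 × 10⁻³ milliwatts = 5.38
  0.00359 watts = 0.00359 × 10³ milliwatts = 3.59
Sum: 1.77 + 2.24 + 5.38 + 3.59 = 12.98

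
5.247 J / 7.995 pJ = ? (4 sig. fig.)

656300000000

(5.247) / (7.995 × 10^-12) = 0.65629 × 10^12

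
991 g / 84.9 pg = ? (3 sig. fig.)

(991) / (84.9 × 10⁻¹²) = 11.67 × 10¹²

11700000000000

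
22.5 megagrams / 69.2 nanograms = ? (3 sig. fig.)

(22.5 × 10^6) / (69.2 × 10^-9) = 0.3251 × 10^15

325000000000000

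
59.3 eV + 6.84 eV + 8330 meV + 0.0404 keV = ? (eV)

114.87 eV

In eV:
  59.3 eV → 59.3
  6.84 eV → 6.84
  8330 meV = 8330e-3 eV = 8.33
  0.0404 keV = 0.0404e3 eV = 40.4
Sum: 59.3 + 6.84 + 8.33 + 40.4 = 114.87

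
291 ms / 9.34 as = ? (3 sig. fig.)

(291 × 10^-3) / (9.34 × 10^-18) = 31.16 × 10^15

31200000000000000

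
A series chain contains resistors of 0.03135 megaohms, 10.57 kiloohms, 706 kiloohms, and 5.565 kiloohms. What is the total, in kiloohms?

In kiloohms:
  0.03135 megaohms = 0.03135 × 10^3 kiloohms = 31.35
  10.57 kiloohms → 10.57
  706 kiloohms → 706
  5.565 kiloohms → 5.565
Sum: 31.35 + 10.57 + 706 + 5.565 = 753.485

753.485 kiloohms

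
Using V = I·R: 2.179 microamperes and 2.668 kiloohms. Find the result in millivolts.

5.813572 millivolts

2.179e-6 × 2.668e3 = 5.813572e-3 V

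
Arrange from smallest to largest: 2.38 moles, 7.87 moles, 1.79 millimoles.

2.38 moles = 2.38 moles
7.87 moles = 7.87 moles
1.79 millimoles = 0.00179 moles

1.79 millimoles < 2.38 moles < 7.87 moles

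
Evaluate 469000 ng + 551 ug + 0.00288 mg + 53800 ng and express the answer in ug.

1076.68 ug

In ug:
  469000 ng = 469000 × 10^-3 ug = 469
  551 ug → 551
  0.00288 mg = 0.00288 × 10^3 ug = 2.88
  53800 ng = 53800 × 10^-3 ug = 53.8
Sum: 469 + 551 + 2.88 + 53.8 = 1076.68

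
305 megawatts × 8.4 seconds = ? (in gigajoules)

2.562 gigajoules

305 × 10⁶ × 8.4 = 2562 × 10⁶ J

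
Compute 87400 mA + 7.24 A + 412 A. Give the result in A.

506.64 A

In A:
  87400 mA = 87400e-3 A = 87.4
  7.24 A → 7.24
  412 A → 412
Sum: 87.4 + 7.24 + 412 = 506.64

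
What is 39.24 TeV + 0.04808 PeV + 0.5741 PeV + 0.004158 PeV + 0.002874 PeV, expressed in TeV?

668.452 TeV

In TeV:
  39.24 TeV → 39.24
  0.04808 PeV = 0.04808e3 TeV = 48.08
  0.5741 PeV = 0.5741e3 TeV = 574.1
  0.004158 PeV = 0.004158e3 TeV = 4.158
  0.002874 PeV = 0.002874e3 TeV = 2.874
Sum: 39.24 + 48.08 + 574.1 + 4.158 + 2.874 = 668.452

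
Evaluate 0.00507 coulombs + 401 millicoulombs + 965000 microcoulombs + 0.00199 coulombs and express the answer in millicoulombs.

1373.06 millicoulombs

In millicoulombs:
  0.00507 coulombs = 0.00507 × 10³ millicoulombs = 5.07
  401 millicoulombs → 401
  965000 microcoulombs = 965000 × 10⁻³ millicoulombs = 965
  0.00199 coulombs = 0.00199 × 10³ millicoulombs = 1.99
Sum: 5.07 + 401 + 965 + 1.99 = 1373.06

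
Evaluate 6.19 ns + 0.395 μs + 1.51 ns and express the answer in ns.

402.7 ns

In ns:
  6.19 ns → 6.19
  0.395 μs = 0.395e3 ns = 395
  1.51 ns → 1.51
Sum: 6.19 + 395 + 1.51 = 402.7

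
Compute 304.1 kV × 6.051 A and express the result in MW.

1.8401091 MW

304.1e3 × 6.051 = 1840.1091e3 W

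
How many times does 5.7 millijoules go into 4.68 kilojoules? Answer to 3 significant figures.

(4.68 × 10³) / (5.7 × 10⁻³) = 0.8211 × 10⁶

821000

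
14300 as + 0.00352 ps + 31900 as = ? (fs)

In fs:
  14300 as = 14300 × 10^-3 fs = 14.3
  0.00352 ps = 0.00352 × 10^3 fs = 3.52
  31900 as = 31900 × 10^-3 fs = 31.9
Sum: 14.3 + 3.52 + 31.9 = 49.72

49.72 fs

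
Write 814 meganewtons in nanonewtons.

814000000000000000 nanonewtons

mega = 10^6, nano = 10^-9; factor is 10^15.
814 × 10^15 = 814000000000000000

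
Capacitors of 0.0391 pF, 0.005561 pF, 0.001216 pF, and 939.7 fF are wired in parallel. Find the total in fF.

985.577 fF

In fF:
  0.0391 pF = 0.0391 × 10³ fF = 39.1
  0.005561 pF = 0.005561 × 10³ fF = 5.561
  0.001216 pF = 0.001216 × 10³ fF = 1.216
  939.7 fF → 939.7
Sum: 39.1 + 5.561 + 1.216 + 939.7 = 985.577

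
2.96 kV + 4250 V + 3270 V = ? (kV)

In kV:
  2.96 kV → 2.96
  4250 V = 4250 × 10⁻³ kV = 4.25
  3270 V = 3270 × 10⁻³ kV = 3.27
Sum: 2.96 + 4.25 + 3.27 = 10.48

10.48 kV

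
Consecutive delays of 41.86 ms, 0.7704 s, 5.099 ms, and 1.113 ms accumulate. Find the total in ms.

In ms:
  41.86 ms → 41.86
  0.7704 s = 0.7704 × 10^3 ms = 770.4
  5.099 ms → 5.099
  1.113 ms → 1.113
Sum: 41.86 + 770.4 + 5.099 + 1.113 = 818.472

818.472 ms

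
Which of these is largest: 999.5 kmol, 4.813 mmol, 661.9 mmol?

999.5 kmol

999.5 kmol = 999500 mol
4.813 mmol = 0.004813 mol
661.9 mmol = 0.6619 mol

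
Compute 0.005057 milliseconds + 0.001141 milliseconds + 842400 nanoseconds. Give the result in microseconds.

848.598 microseconds

In microseconds:
  0.005057 milliseconds = 0.005057 × 10³ microseconds = 5.057
  0.001141 milliseconds = 0.001141 × 10³ microseconds = 1.141
  842400 nanoseconds = 842400 × 10⁻³ microseconds = 842.4
Sum: 5.057 + 1.141 + 842.4 = 848.598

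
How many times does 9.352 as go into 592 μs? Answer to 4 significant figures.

63300000000000

(592e-6) / (9.352e-18) = 63.302e12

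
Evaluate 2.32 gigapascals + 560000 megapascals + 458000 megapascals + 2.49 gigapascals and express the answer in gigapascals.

1022.81 gigapascals

In gigapascals:
  2.32 gigapascals → 2.32
  560000 megapascals = 560000e-3 gigapascals = 560
  458000 megapascals = 458000e-3 gigapascals = 458
  2.49 gigapascals → 2.49
Sum: 2.32 + 560 + 458 + 2.49 = 1022.81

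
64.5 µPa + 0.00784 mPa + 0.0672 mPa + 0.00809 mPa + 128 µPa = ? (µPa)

275.63 µPa

In µPa:
  64.5 µPa → 64.5
  0.00784 mPa = 0.00784e3 µPa = 7.84
  0.0672 mPa = 0.0672e3 µPa = 67.2
  0.00809 mPa = 0.00809e3 µPa = 8.09
  128 µPa → 128
Sum: 64.5 + 7.84 + 67.2 + 8.09 + 128 = 275.63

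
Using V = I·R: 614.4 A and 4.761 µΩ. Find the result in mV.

614.4 × 4.761e-6 = 2925.1584e-6 V

2.9251584 mV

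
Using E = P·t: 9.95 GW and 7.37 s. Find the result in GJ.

9.95 × 10⁹ × 7.37 = 73.3315 × 10⁹ J

73.3315 GJ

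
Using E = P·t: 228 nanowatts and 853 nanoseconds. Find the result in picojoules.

0.194484 picojoules

228 × 10⁻⁹ × 853 × 10⁻⁹ = 194484 × 10⁻¹⁸ J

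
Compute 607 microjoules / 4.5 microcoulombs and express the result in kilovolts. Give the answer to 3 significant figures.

(607 × 10^-6) / (4.5 × 10^-6) = 134.89 V

0.135 kilovolts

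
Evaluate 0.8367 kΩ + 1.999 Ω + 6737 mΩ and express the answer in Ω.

In Ω:
  0.8367 kΩ = 0.8367 × 10^3 Ω = 836.7
  1.999 Ω → 1.999
  6737 mΩ = 6737 × 10^-3 Ω = 6.737
Sum: 836.7 + 1.999 + 6.737 = 845.436

845.436 Ω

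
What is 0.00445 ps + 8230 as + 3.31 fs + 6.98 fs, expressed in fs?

22.97 fs

In fs:
  0.00445 ps = 0.00445 × 10^3 fs = 4.45
  8230 as = 8230 × 10^-3 fs = 8.23
  3.31 fs → 3.31
  6.98 fs → 6.98
Sum: 4.45 + 8.23 + 3.31 + 6.98 = 22.97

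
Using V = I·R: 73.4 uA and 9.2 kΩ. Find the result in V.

73.4 × 10⁻⁶ × 9.2 × 10³ = 675.28 × 10⁻³ V

0.67528 V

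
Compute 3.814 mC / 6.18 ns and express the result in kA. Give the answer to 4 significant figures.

617.2 kA

(3.814 × 10^-3) / (6.18 × 10^-9) = 0.617152 × 10^6 A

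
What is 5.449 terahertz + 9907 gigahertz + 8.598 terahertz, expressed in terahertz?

In terahertz:
  5.449 terahertz → 5.449
  9907 gigahertz = 9907 × 10⁻³ terahertz = 9.907
  8.598 terahertz → 8.598
Sum: 5.449 + 9.907 + 8.598 = 23.954

23.954 terahertz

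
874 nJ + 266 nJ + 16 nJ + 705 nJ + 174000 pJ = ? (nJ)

In nJ:
  874 nJ → 874
  266 nJ → 266
  16 nJ → 16
  705 nJ → 705
  174000 pJ = 174000 × 10^-3 nJ = 174
Sum: 874 + 266 + 16 + 705 + 174 = 2035

2035 nJ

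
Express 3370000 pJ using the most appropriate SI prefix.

= 3.37e-6 J; 1e-6 is micro.

3.37 µJ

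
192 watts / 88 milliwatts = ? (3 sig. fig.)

2180

(192) / (88 × 10⁻³) = 2.182 × 10³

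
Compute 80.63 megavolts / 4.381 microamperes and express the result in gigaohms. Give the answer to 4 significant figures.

(80.63e6) / (4.381e-6) = 18.4045e12 Ω

18400 gigaohms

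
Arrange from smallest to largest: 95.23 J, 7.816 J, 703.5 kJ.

95.23 J = 95.23 J
7.816 J = 7.816 J
703.5 kJ = 703500 J

7.816 J < 95.23 J < 703.5 kJ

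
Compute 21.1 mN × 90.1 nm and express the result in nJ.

1.90111 nJ

21.1 × 10^-3 × 90.1 × 10^-9 = 1901.11 × 10^-12 J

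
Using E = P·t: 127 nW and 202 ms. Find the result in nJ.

127 × 10^-9 × 202 × 10^-3 = 25654 × 10^-12 J

25.654 nJ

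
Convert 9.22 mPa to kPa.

0.00000922 kPa

milli = 10⁻³, kilo = 10³; factor is 10⁻⁶.
9.22 × 10⁻⁶ = 0.00000922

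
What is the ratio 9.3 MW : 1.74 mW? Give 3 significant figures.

5340000000

(9.3 × 10^6) / (1.74 × 10^-3) = 5.345 × 10^9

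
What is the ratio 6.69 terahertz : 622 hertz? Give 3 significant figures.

10800000000

(6.69 × 10¹²) / (622) = 0.01076 × 10¹²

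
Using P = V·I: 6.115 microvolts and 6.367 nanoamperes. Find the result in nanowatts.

6.115 × 10⁻⁶ × 6.367 × 10⁻⁹ = 38.934205 × 10⁻¹⁵ W

0.000038934205 nanowatts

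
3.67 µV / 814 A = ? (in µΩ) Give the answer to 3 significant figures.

(3.67 × 10⁻⁶) / (814) = 0.0045086 × 10⁻⁶ Ω

0.00451 µΩ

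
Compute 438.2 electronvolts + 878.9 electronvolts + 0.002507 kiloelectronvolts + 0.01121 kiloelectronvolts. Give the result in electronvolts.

In electronvolts:
  438.2 electronvolts → 438.2
  878.9 electronvolts → 878.9
  0.002507 kiloelectronvolts = 0.002507 × 10^3 electronvolts = 2.507
  0.01121 kiloelectronvolts = 0.01121 × 10^3 electronvolts = 11.21
Sum: 438.2 + 878.9 + 2.507 + 11.21 = 1330.817

1330.817 electronvolts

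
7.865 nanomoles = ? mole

0.000000007865 moles

nano = 1e-9, (no prefix) = 1e0; factor is 1e-9.
7.865 × 1e-9 = 0.000000007865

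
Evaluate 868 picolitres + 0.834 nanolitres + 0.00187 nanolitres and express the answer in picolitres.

In picolitres:
  868 picolitres → 868
  0.834 nanolitres = 0.834 × 10³ picolitres = 834
  0.00187 nanolitres = 0.00187 × 10³ picolitres = 1.87
Sum: 868 + 834 + 1.87 = 1703.87

1703.87 picolitres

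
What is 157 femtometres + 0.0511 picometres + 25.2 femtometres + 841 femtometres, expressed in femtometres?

In femtometres:
  157 femtometres → 157
  0.0511 picometres = 0.0511e3 femtometres = 51.1
  25.2 femtometres → 25.2
  841 femtometres → 841
Sum: 157 + 51.1 + 25.2 + 841 = 1074.3

1074.3 femtometres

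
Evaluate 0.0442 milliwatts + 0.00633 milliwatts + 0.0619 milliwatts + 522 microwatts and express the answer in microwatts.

634.43 microwatts

In microwatts:
  0.0442 milliwatts = 0.0442 × 10^3 microwatts = 44.2
  0.00633 milliwatts = 0.00633 × 10^3 microwatts = 6.33
  0.0619 milliwatts = 0.0619 × 10^3 microwatts = 61.9
  522 microwatts → 522
Sum: 44.2 + 6.33 + 61.9 + 522 = 634.43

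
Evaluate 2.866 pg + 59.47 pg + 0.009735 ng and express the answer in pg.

72.071 pg

In pg:
  2.866 pg → 2.866
  59.47 pg → 59.47
  0.009735 ng = 0.009735 × 10^3 pg = 9.735
Sum: 2.866 + 59.47 + 9.735 = 72.071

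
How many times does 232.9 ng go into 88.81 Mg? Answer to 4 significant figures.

381300000000000

(88.81 × 10^6) / (232.9 × 10^-9) = 0.38132 × 10^15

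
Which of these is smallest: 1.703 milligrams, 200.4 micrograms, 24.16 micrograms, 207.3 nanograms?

1.703 milligrams = 0.001703 grams
200.4 micrograms = 0.0002004 grams
24.16 micrograms = 0.00002416 grams
207.3 nanograms = 0.0000002073 grams

207.3 nanograms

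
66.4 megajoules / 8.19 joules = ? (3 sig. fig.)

(66.4 × 10^6) / (8.19) = 8.107 × 10^6

8110000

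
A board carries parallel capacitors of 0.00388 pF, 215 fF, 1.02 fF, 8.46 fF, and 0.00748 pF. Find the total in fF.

235.84 fF

In fF:
  0.00388 pF = 0.00388e3 fF = 3.88
  215 fF → 215
  1.02 fF → 1.02
  8.46 fF → 8.46
  0.00748 pF = 0.00748e3 fF = 7.48
Sum: 3.88 + 215 + 1.02 + 8.46 + 7.48 = 235.84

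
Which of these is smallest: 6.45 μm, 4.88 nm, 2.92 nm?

6.45 μm = 0.00000645 m
4.88 nm = 0.00000000488 m
2.92 nm = 0.00000000292 m

2.92 nm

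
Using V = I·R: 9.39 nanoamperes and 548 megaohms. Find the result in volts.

5.14572 volts

9.39e-9 × 548e6 = 5145.72e-3 V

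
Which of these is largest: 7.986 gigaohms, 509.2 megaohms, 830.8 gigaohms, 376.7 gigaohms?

830.8 gigaohms

7.986 gigaohms = 7986000000 ohms
509.2 megaohms = 509200000 ohms
830.8 gigaohms = 830800000000 ohms
376.7 gigaohms = 376700000000 ohms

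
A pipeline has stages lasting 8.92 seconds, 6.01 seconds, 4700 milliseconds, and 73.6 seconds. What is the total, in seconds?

93.23 seconds

In seconds:
  8.92 seconds → 8.92
  6.01 seconds → 6.01
  4700 milliseconds = 4700 × 10⁻³ seconds = 4.7
  73.6 seconds → 73.6
Sum: 8.92 + 6.01 + 4.7 + 73.6 = 93.23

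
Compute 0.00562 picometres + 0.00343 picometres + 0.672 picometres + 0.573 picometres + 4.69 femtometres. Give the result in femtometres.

1258.74 femtometres

In femtometres:
  0.00562 picometres = 0.00562 × 10³ femtometres = 5.62
  0.00343 picometres = 0.00343 × 10³ femtometres = 3.43
  0.672 picometres = 0.672 × 10³ femtometres = 672
  0.573 picometres = 0.573 × 10³ femtometres = 573
  4.69 femtometres → 4.69
Sum: 5.62 + 3.43 + 672 + 573 + 4.69 = 1258.74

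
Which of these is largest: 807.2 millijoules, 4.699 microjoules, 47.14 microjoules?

807.2 millijoules = 0.8072 joules
4.699 microjoules = 0.000004699 joules
47.14 microjoules = 0.00004714 joules

807.2 millijoules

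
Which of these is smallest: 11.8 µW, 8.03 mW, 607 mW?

11.8 µW = 0.0000118 W
8.03 mW = 0.00803 W
607 mW = 0.607 W

11.8 µW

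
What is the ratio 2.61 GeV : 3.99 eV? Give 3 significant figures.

(2.61 × 10^9) / (3.99) = 0.6541 × 10^9

654000000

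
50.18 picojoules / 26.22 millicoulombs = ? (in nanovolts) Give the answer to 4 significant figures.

1.914 nanovolts

(50.18e-12) / (26.22e-3) = 1.91381e-9 V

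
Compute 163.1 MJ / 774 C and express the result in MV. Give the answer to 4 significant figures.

(163.1 × 10^6) / (774) = 0.210724 × 10^6 V

0.2107 MV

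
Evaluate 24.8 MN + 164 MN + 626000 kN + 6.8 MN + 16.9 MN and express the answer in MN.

In MN:
  24.8 MN → 24.8
  164 MN → 164
  626000 kN = 626000e-3 MN = 626
  6.8 MN → 6.8
  16.9 MN → 16.9
Sum: 24.8 + 164 + 626 + 6.8 + 16.9 = 838.5

838.5 MN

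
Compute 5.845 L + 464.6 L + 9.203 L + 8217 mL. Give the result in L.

487.865 L

In L:
  5.845 L → 5.845
  464.6 L → 464.6
  9.203 L → 9.203
  8217 mL = 8217 × 10⁻³ L = 8.217
Sum: 5.845 + 464.6 + 9.203 + 8.217 = 487.865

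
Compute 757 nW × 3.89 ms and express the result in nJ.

2.94473 nJ

757e-9 × 3.89e-3 = 2944.73e-12 J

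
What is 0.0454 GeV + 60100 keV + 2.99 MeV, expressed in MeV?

108.49 MeV

In MeV:
  0.0454 GeV = 0.0454 × 10³ MeV = 45.4
  60100 keV = 60100 × 10⁻³ MeV = 60.1
  2.99 MeV → 2.99
Sum: 45.4 + 60.1 + 2.99 = 108.49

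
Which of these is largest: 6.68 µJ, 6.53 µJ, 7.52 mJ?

6.68 µJ = 0.00000668 J
6.53 µJ = 0.00000653 J
7.52 mJ = 0.00752 J

7.52 mJ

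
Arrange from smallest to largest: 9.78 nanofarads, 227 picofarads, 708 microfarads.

9.78 nanofarads = 0.00000000978 farads
227 picofarads = 0.000000000227 farads
708 microfarads = 0.000708 farads

227 picofarads < 9.78 nanofarads < 708 microfarads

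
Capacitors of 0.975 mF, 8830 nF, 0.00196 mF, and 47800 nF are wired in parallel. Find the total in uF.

1033.59 uF

In uF:
  0.975 mF = 0.975e3 uF = 975
  8830 nF = 8830e-3 uF = 8.83
  0.00196 mF = 0.00196e3 uF = 1.96
  47800 nF = 47800e-3 uF = 47.8
Sum: 975 + 8.83 + 1.96 + 47.8 = 1033.59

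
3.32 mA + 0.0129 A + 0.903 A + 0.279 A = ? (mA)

1198.22 mA

In mA:
  3.32 mA → 3.32
  0.0129 A = 0.0129e3 mA = 12.9
  0.903 A = 0.903e3 mA = 903
  0.279 A = 0.279e3 mA = 279
Sum: 3.32 + 12.9 + 903 + 279 = 1198.22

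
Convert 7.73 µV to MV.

0.00000000000773 MV

micro = 10^-6, mega = 10^6; factor is 10^-12.
7.73 × 10^-12 = 0.00000000000773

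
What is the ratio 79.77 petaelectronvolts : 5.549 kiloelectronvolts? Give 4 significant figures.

14380000000000

(79.77 × 10^15) / (5.549 × 10^3) = 14.376 × 10^12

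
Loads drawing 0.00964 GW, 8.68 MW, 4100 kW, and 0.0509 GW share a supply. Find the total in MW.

73.32 MW

In MW:
  0.00964 GW = 0.00964 × 10^3 MW = 9.64
  8.68 MW → 8.68
  4100 kW = 4100 × 10^-3 MW = 4.1
  0.0509 GW = 0.0509 × 10^3 MW = 50.9
Sum: 9.64 + 8.68 + 4.1 + 50.9 = 73.32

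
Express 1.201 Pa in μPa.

(no prefix) = 10^0, micro = 10^-6; factor is 10^6.
1.201 × 10^6 = 1201000

1201000 μPa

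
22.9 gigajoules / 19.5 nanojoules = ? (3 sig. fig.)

(22.9 × 10⁹) / (19.5 × 10⁻⁹) = 1.174 × 10¹⁸

1170000000000000000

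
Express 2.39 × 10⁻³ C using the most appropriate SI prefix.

= 2.39 × 10⁻³ C; 10⁻³ is milli.

2.39 mC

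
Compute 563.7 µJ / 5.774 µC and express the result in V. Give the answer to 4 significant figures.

(563.7e-6) / (5.774e-6) = 97.6273 V

97.63 V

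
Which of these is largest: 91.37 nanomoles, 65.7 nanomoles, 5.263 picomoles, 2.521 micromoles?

91.37 nanomoles = 0.00000009137 moles
65.7 nanomoles = 0.0000000657 moles
5.263 picomoles = 0.000000000005263 moles
2.521 micromoles = 0.000002521 moles

2.521 micromoles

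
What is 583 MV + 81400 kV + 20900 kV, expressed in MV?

In MV:
  583 MV → 583
  81400 kV = 81400 × 10⁻³ MV = 81.4
  20900 kV = 20900 × 10⁻³ MV = 20.9
Sum: 583 + 81.4 + 20.9 = 685.3

685.3 MV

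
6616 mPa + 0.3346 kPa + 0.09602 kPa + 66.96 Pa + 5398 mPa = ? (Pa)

509.594 Pa

In Pa:
  6616 mPa = 6616 × 10^-3 Pa = 6.616
  0.3346 kPa = 0.3346 × 10^3 Pa = 334.6
  0.09602 kPa = 0.09602 × 10^3 Pa = 96.02
  66.96 Pa → 66.96
  5398 mPa = 5398 × 10^-3 Pa = 5.398
Sum: 6.616 + 334.6 + 96.02 + 66.96 + 5.398 = 509.594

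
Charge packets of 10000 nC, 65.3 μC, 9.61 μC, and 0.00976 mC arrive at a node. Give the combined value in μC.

94.67 μC

In μC:
  10000 nC = 10000 × 10^-3 μC = 10
  65.3 μC → 65.3
  9.61 μC → 9.61
  0.00976 mC = 0.00976 × 10^3 μC = 9.76
Sum: 10 + 65.3 + 9.61 + 9.76 = 94.67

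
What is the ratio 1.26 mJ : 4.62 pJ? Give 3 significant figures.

273000000

(1.26 × 10⁻³) / (4.62 × 10⁻¹²) = 0.2727 × 10⁹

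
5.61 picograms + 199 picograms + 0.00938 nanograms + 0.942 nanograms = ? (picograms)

In picograms:
  5.61 picograms → 5.61
  199 picograms → 199
  0.00938 nanograms = 0.00938 × 10³ picograms = 9.38
  0.942 nanograms = 0.942 × 10³ picograms = 942
Sum: 5.61 + 199 + 9.38 + 942 = 1155.99

1155.99 picograms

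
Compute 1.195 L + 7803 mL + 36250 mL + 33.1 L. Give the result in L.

In L:
  1.195 L → 1.195
  7803 mL = 7803 × 10^-3 L = 7.803
  36250 mL = 36250 × 10^-3 L = 36.25
  33.1 L → 33.1
Sum: 1.195 + 7.803 + 36.25 + 33.1 = 78.348

78.348 L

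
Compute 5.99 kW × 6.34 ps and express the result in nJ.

37.9766 nJ

5.99 × 10^3 × 6.34 × 10^-12 = 37.9766 × 10^-9 J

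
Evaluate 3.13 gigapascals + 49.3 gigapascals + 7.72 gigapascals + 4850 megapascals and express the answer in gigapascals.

In gigapascals:
  3.13 gigapascals → 3.13
  49.3 gigapascals → 49.3
  7.72 gigapascals → 7.72
  4850 megapascals = 4850e-3 gigapascals = 4.85
Sum: 3.13 + 49.3 + 7.72 + 4.85 = 65

65 gigapascals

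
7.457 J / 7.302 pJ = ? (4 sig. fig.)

1021000000000

(7.457) / (7.302 × 10⁻¹²) = 1.0212 × 10¹²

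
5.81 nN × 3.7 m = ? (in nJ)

21.497 nJ

5.81e-9 × 3.7 = 21.497e-9 J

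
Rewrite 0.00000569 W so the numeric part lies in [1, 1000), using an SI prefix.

= 5.69 × 10⁻⁶ W; 10⁻⁶ is micro.

5.69 µW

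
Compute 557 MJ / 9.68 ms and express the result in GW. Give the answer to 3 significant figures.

(557 × 10⁶) / (9.68 × 10⁻³) = 57.541 × 10⁹ W

57.5 GW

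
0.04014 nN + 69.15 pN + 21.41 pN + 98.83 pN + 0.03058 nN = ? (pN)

In pN:
  0.04014 nN = 0.04014e3 pN = 40.14
  69.15 pN → 69.15
  21.41 pN → 21.41
  98.83 pN → 98.83
  0.03058 nN = 0.03058e3 pN = 30.58
Sum: 40.14 + 69.15 + 21.41 + 98.83 + 30.58 = 260.11

260.11 pN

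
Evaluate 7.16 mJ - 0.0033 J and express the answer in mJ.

In mJ:
  7.16 mJ → 7.16
  0.0033 J = 0.0033e3 mJ = 3.3
Difference: 7.16 - 3.3 = 3.86

3.86 mJ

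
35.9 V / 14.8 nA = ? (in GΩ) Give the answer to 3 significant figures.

2.43 GΩ

(35.9) / (14.8 × 10⁻⁹) = 2.4257 × 10⁹ Ω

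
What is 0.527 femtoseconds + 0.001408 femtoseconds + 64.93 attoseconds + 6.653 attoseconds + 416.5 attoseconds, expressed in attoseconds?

In attoseconds:
  0.527 femtoseconds = 0.527e3 attoseconds = 527
  0.001408 femtoseconds = 0.001408e3 attoseconds = 1.408
  64.93 attoseconds → 64.93
  6.653 attoseconds → 6.653
  416.5 attoseconds → 416.5
Sum: 527 + 1.408 + 64.93 + 6.653 + 416.5 = 1016.491

1016.491 attoseconds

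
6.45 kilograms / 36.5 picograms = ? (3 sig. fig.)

(6.45e3) / (36.5e-12) = 0.1767e15

177000000000000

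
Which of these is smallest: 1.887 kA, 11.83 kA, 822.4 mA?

822.4 mA

1.887 kA = 1887 A
11.83 kA = 11830 A
822.4 mA = 0.8224 A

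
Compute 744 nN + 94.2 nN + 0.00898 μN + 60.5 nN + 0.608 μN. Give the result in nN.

In nN:
  744 nN → 744
  94.2 nN → 94.2
  0.00898 μN = 0.00898e3 nN = 8.98
  60.5 nN → 60.5
  0.608 μN = 0.608e3 nN = 608
Sum: 744 + 94.2 + 8.98 + 60.5 + 608 = 1515.68

1515.68 nN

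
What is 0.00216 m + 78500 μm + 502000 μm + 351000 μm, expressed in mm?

933.66 mm

In mm:
  0.00216 m = 0.00216e3 mm = 2.16
  78500 μm = 78500e-3 mm = 78.5
  502000 μm = 502000e-3 mm = 502
  351000 μm = 351000e-3 mm = 351
Sum: 2.16 + 78.5 + 502 + 351 = 933.66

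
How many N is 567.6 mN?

milli = 10⁻³, (no prefix) = 10⁰; factor is 10⁻³.
567.6 × 10⁻³ = 0.5676

0.5676 N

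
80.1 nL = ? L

nano = 10^-9, (no prefix) = 10^0; factor is 10^-9.
80.1 × 10^-9 = 0.0000000801

0.0000000801 L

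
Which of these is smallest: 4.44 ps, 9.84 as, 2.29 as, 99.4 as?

2.29 as

4.44 ps = 0.00000000000444 s
9.84 as = 0.00000000000000000984 s
2.29 as = 0.00000000000000000229 s
99.4 as = 0.0000000000000000994 s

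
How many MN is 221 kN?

0.221 MN

kilo = 10^3, mega = 10^6; factor is 10^-3.
221 × 10^-3 = 0.221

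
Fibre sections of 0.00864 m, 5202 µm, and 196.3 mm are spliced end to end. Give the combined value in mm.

210.142 mm

In mm:
  0.00864 m = 0.00864e3 mm = 8.64
  5202 µm = 5202e-3 mm = 5.202
  196.3 mm → 196.3
Sum: 8.64 + 5.202 + 196.3 = 210.142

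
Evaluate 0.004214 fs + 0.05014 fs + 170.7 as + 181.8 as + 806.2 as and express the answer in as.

In as:
  0.004214 fs = 0.004214 × 10^3 as = 4.214
  0.05014 fs = 0.05014 × 10^3 as = 50.14
  170.7 as → 170.7
  181.8 as → 181.8
  806.2 as → 806.2
Sum: 4.214 + 50.14 + 170.7 + 181.8 + 806.2 = 1213.054

1213.054 as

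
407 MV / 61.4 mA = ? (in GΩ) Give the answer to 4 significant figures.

(407 × 10⁶) / (61.4 × 10⁻³) = 6.62866 × 10⁹ Ω

6.629 GΩ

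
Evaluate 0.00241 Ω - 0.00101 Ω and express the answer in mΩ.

In mΩ:
  0.00241 Ω = 0.00241 × 10^3 mΩ = 2.41
  0.00101 Ω = 0.00101 × 10^3 mΩ = 1.01
Difference: 2.41 - 1.01 = 1.4

1.4 mΩ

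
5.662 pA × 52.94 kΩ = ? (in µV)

5.662 × 10^-12 × 52.94 × 10^3 = 299.74628 × 10^-9 V

0.29974628 µV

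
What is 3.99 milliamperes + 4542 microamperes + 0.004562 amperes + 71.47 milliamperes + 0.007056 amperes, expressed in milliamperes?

91.62 milliamperes

In milliamperes:
  3.99 milliamperes → 3.99
  4542 microamperes = 4542e-3 milliamperes = 4.542
  0.004562 amperes = 0.004562e3 milliamperes = 4.562
  71.47 milliamperes → 71.47
  0.007056 amperes = 0.007056e3 milliamperes = 7.056
Sum: 3.99 + 4.542 + 4.562 + 71.47 + 7.056 = 91.62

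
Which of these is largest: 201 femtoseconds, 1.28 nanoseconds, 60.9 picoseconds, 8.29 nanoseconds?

8.29 nanoseconds

201 femtoseconds = 0.000000000000201 seconds
1.28 nanoseconds = 0.00000000128 seconds
60.9 picoseconds = 0.0000000000609 seconds
8.29 nanoseconds = 0.00000000829 seconds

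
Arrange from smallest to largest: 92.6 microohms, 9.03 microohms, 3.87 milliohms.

92.6 microohms = 0.0000926 ohms
9.03 microohms = 0.00000903 ohms
3.87 milliohms = 0.00387 ohms

9.03 microohms < 92.6 microohms < 3.87 milliohms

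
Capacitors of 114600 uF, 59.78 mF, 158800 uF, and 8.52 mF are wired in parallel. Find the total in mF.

In mF:
  114600 uF = 114600 × 10^-3 mF = 114.6
  59.78 mF → 59.78
  158800 uF = 158800 × 10^-3 mF = 158.8
  8.52 mF → 8.52
Sum: 114.6 + 59.78 + 158.8 + 8.52 = 341.7

341.7 mF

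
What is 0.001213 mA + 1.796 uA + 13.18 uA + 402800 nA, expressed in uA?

In uA:
  0.001213 mA = 0.001213e3 uA = 1.213
  1.796 uA → 1.796
  13.18 uA → 13.18
  402800 nA = 402800e-3 uA = 402.8
Sum: 1.213 + 1.796 + 13.18 + 402.8 = 418.989

418.989 uA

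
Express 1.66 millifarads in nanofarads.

1660000 nanofarads

milli = 10⁻³, nano = 10⁻⁹; factor is 10⁶.
1.66 × 10⁶ = 1660000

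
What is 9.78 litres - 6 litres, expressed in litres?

3.78 litres

In litres:
  9.78 litres → 9.78
  6 litres → 6
Difference: 9.78 - 6 = 3.78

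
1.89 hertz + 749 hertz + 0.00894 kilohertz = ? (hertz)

In hertz:
  1.89 hertz → 1.89
  749 hertz → 749
  0.00894 kilohertz = 0.00894 × 10^3 hertz = 8.94
Sum: 1.89 + 749 + 8.94 = 759.83

759.83 hertz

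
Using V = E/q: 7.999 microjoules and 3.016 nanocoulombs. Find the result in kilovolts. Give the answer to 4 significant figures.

2.652 kilovolts

(7.999e-6) / (3.016e-9) = 2.65219e3 V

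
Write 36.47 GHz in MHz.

36470 MHz

giga = 1e9, mega = 1e6; factor is 1e3.
36.47 × 1e3 = 36470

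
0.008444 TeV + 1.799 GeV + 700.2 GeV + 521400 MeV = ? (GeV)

1231.843 GeV

In GeV:
  0.008444 TeV = 0.008444 × 10³ GeV = 8.444
  1.799 GeV → 1.799
  700.2 GeV → 700.2
  521400 MeV = 521400 × 10⁻³ GeV = 521.4
Sum: 8.444 + 1.799 + 700.2 + 521.4 = 1231.843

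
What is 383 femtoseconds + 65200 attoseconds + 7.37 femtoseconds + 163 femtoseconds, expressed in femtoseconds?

In femtoseconds:
  383 femtoseconds → 383
  65200 attoseconds = 65200e-3 femtoseconds = 65.2
  7.37 femtoseconds → 7.37
  163 femtoseconds → 163
Sum: 383 + 65.2 + 7.37 + 163 = 618.57

618.57 femtoseconds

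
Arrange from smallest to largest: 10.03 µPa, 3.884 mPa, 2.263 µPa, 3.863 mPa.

2.263 µPa < 10.03 µPa < 3.863 mPa < 3.884 mPa

10.03 µPa = 0.00001003 Pa
3.884 mPa = 0.003884 Pa
2.263 µPa = 0.000002263 Pa
3.863 mPa = 0.003863 Pa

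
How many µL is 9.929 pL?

0.000009929 µL

pico = 10⁻¹², micro = 10⁻⁶; factor is 10⁻⁶.
9.929 × 10⁻⁶ = 0.000009929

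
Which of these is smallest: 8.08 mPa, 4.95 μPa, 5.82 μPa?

4.95 μPa

8.08 mPa = 0.00808 Pa
4.95 μPa = 0.00000495 Pa
5.82 μPa = 0.00000582 Pa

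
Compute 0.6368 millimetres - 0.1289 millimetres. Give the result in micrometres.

507.9 micrometres

In micrometres:
  0.6368 millimetres = 0.6368 × 10^3 micrometres = 636.8
  0.1289 millimetres = 0.1289 × 10^3 micrometres = 128.9
Difference: 636.8 - 128.9 = 507.9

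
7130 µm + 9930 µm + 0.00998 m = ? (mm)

In mm:
  7130 µm = 7130e-3 mm = 7.13
  9930 µm = 9930e-3 mm = 9.93
  0.00998 m = 0.00998e3 mm = 9.98
Sum: 7.13 + 9.93 + 9.98 = 27.04

27.04 mm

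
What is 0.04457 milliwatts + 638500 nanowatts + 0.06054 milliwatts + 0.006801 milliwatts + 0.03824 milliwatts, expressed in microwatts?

788.651 microwatts

In microwatts:
  0.04457 milliwatts = 0.04457 × 10^3 microwatts = 44.57
  638500 nanowatts = 638500 × 10^-3 microwatts = 638.5
  0.06054 milliwatts = 0.06054 × 10^3 microwatts = 60.54
  0.006801 milliwatts = 0.006801 × 10^3 microwatts = 6.801
  0.03824 milliwatts = 0.03824 × 10^3 microwatts = 38.24
Sum: 44.57 + 638.5 + 60.54 + 6.801 + 38.24 = 788.651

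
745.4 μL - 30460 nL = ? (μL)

714.94 μL

In μL:
  745.4 μL → 745.4
  30460 nL = 30460 × 10⁻³ μL = 30.46
Difference: 745.4 - 30.46 = 714.94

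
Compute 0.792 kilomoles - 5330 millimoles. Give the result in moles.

In moles:
  0.792 kilomoles = 0.792 × 10^3 moles = 792
  5330 millimoles = 5330 × 10^-3 moles = 5.33
Difference: 792 - 5.33 = 786.67

786.67 moles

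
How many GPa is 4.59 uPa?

0.00000000000000459 GPa

micro = 10⁻⁶, giga = 10⁹; factor is 10⁻¹⁵.
4.59 × 10⁻¹⁵ = 0.00000000000000459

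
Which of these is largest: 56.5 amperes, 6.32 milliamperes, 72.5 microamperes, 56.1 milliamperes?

56.5 amperes = 56.5 amperes
6.32 milliamperes = 0.00632 amperes
72.5 microamperes = 0.0000725 amperes
56.1 milliamperes = 0.0561 amperes

56.5 amperes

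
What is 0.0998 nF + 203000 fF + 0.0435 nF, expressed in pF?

346.3 pF

In pF:
  0.0998 nF = 0.0998 × 10³ pF = 99.8
  203000 fF = 203000 × 10⁻³ pF = 203
  0.0435 nF = 0.0435 × 10³ pF = 43.5
Sum: 99.8 + 203 + 43.5 = 346.3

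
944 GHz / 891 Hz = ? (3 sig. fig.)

(944e9) / (891) = 1.059e9

1060000000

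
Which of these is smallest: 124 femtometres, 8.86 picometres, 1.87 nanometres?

124 femtometres

124 femtometres = 0.000000000000124 metres
8.86 picometres = 0.00000000000886 metres
1.87 nanometres = 0.00000000187 metres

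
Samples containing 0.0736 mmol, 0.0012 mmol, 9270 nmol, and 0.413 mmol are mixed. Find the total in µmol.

In µmol:
  0.0736 mmol = 0.0736 × 10^3 µmol = 73.6
  0.0012 mmol = 0.0012 × 10^3 µmol = 1.2
  9270 nmol = 9270 × 10^-3 µmol = 9.27
  0.413 mmol = 0.413 × 10^3 µmol = 413
Sum: 73.6 + 1.2 + 9.27 + 413 = 497.07

497.07 µmol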